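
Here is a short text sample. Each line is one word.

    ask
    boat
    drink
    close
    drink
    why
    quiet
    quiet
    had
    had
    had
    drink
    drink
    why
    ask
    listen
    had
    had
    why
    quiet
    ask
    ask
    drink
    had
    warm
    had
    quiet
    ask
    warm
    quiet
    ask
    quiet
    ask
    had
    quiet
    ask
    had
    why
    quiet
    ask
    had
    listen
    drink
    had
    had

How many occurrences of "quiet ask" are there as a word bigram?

6

Scanning the 44 overlapping bigram windows for "quiet ask":
  position 20–21: quiet ask
  position 27–28: quiet ask
  position 30–31: quiet ask
  position 32–33: quiet ask
  position 35–36: quiet ask
  position 39–40: quiet ask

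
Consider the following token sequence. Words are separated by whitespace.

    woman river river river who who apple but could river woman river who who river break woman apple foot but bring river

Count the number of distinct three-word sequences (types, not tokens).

22 tokens → 20 trigram windows in total.
Repeated trigrams (each contributes count−1 duplicates):
  river who who: 2
1 duplicate windows → 20 − 1 = 19 distinct.

19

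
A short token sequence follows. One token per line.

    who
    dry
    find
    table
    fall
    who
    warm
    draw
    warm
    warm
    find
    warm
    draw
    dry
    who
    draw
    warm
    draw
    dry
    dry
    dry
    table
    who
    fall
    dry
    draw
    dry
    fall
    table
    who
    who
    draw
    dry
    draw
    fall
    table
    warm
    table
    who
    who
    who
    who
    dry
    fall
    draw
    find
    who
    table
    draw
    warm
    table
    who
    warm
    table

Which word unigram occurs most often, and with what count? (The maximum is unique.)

"who", 12 times

Unigram frequencies (highest first):
  who: 12
  dry: 9
  draw: 9
  table: 8
  warm: 8
  fall: 5
  … (1 more, each ≤ 3)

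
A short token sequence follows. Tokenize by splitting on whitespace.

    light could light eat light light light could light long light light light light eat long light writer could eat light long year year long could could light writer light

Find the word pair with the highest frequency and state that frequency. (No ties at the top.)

Bigram frequencies (highest first):
  light light: 5
  could light: 3
  light could: 2
  light eat: 2
  eat light: 2
  light long: 2
  … (11 more, each ≤ 2)

"light light", 5 times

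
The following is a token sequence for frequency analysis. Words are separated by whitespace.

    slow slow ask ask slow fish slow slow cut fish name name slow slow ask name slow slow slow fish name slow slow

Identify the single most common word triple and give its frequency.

"name slow slow", 3 times

Trigram frequencies (highest first):
  name slow slow: 3
  slow slow ask: 2
  slow ask ask: 1
  ask ask slow: 1
  ask slow fish: 1
  slow fish slow: 1
  … (12 more, each ≤ 1)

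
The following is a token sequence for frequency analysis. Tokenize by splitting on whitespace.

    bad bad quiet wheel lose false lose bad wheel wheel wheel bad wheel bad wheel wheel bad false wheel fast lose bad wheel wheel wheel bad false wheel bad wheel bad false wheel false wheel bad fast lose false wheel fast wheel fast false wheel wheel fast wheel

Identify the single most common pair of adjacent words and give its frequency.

Bigram frequencies (highest first):
  wheel bad: 7
  wheel wheel: 6
  false wheel: 6
  bad wheel: 5
  wheel fast: 4
  bad false: 3
  … (12 more, each ≤ 2)

"wheel bad", 7 times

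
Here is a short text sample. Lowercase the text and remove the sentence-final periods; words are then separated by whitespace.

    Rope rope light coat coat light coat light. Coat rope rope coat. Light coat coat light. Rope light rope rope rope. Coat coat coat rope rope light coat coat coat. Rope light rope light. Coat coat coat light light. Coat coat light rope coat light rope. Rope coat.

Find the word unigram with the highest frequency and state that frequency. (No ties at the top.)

"coat", 20 times

Unigram frequencies (highest first):
  coat: 20
  rope: 15
  light: 13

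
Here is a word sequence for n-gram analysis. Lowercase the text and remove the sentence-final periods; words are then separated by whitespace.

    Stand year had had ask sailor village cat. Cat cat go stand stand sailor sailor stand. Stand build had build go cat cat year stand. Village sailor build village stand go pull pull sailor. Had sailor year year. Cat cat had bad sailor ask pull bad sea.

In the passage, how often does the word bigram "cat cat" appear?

4

Scanning the 46 overlapping bigram windows for "cat cat":
  position 8–9: cat cat
  position 9–10: cat cat
  position 22–23: cat cat
  position 39–40: cat cat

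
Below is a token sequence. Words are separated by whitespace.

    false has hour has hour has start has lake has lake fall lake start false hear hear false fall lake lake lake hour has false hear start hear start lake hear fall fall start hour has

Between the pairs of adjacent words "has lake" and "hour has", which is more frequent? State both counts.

"hour has" (4 vs 2)

"has lake": 2 occurrences
"hour has": 4 occurrences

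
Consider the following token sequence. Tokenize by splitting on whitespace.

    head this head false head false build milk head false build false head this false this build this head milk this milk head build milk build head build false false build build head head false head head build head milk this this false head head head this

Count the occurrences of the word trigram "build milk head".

Scanning the 45 overlapping trigram windows for "build milk head":
  position 7–9: build milk head

1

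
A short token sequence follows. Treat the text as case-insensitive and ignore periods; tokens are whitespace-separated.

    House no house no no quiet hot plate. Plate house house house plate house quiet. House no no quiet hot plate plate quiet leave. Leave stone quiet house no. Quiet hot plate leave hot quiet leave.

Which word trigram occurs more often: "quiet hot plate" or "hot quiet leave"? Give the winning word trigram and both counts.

"quiet hot plate" (3 vs 1)

"quiet hot plate": 3 occurrences
"hot quiet leave": 1 occurrence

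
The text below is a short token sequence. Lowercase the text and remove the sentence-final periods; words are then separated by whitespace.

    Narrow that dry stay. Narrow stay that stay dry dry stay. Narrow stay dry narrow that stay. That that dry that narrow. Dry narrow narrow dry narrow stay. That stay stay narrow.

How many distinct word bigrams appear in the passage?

32 tokens → 31 bigram windows in total.
Repeated bigrams (each contributes count−1 duplicates):
  dry narrow: 3
  narrow stay: 3
  stay narrow: 3
  stay that: 3
  that stay: 3
  dry stay: 2
  narrow dry: 2
  narrow that: 2
  … (2 more repeated)
15 duplicate windows → 31 − 15 = 16 distinct.

16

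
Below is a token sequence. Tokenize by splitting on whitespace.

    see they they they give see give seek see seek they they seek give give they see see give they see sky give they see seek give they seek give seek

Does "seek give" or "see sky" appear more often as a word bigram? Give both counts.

"seek give" (3 vs 1)

"seek give": 3 occurrences
"see sky": 1 occurrence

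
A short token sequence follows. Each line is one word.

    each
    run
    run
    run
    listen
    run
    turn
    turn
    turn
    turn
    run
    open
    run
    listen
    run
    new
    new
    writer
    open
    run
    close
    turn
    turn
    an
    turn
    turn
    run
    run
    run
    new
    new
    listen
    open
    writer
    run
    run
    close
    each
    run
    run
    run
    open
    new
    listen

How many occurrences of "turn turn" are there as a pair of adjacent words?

Scanning the 43 overlapping bigram windows for "turn turn":
  position 7–8: turn turn
  position 8–9: turn turn
  position 9–10: turn turn
  position 22–23: turn turn
  position 25–26: turn turn

5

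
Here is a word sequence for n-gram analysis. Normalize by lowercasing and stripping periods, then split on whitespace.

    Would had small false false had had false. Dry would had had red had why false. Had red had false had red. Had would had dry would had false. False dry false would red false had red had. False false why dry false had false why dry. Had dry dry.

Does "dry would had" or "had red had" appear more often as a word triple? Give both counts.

"had red had" (4 vs 2)

"dry would had": 2 occurrences
"had red had": 4 occurrences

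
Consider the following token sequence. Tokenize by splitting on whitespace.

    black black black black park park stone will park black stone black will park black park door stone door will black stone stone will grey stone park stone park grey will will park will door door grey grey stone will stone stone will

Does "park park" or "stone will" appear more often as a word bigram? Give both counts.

"stone will" (4 vs 1)

"park park": 1 occurrence
"stone will": 4 occurrences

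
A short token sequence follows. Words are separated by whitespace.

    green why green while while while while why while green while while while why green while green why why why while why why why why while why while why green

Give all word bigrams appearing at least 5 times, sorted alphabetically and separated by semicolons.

while while; while why; why why

Bigram counts meeting the condition (at least 5 times):
  while while: 5
  while why: 5
  why why: 5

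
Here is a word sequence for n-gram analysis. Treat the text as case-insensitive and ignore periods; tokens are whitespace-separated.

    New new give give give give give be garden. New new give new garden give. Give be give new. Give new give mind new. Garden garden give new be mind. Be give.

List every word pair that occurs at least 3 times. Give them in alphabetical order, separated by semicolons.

Bigram counts meeting the condition (at least 3 times):
  give give: 5
  give new: 4
  new give: 4

give give; give new; new give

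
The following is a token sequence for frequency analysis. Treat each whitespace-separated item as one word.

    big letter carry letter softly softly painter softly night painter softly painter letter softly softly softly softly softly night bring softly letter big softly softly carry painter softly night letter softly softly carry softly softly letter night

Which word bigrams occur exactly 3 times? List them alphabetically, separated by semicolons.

Bigram counts meeting the condition (exactly 3 times):
  letter softly: 3
  painter softly: 3
  softly night: 3

letter softly; painter softly; softly night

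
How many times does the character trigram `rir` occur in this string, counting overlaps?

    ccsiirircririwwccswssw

2

Sliding a length-3 window over the 22 characters (20 positions):
  position 6–8: rir
  position 10–12: rir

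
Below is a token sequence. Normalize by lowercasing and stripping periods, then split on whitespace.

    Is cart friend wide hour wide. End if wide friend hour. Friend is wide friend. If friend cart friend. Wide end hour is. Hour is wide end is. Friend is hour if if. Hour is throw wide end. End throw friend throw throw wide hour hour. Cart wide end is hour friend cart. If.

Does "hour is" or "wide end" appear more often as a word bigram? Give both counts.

"wide end" (5 vs 3)

"hour is": 3 occurrences
"wide end": 5 occurrences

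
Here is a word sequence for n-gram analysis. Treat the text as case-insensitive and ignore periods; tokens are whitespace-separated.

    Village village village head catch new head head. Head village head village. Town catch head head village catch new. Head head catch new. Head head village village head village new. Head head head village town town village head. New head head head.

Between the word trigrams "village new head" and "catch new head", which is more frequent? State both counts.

"catch new head" (3 vs 1)

"village new head": 1 occurrence
"catch new head": 3 occurrences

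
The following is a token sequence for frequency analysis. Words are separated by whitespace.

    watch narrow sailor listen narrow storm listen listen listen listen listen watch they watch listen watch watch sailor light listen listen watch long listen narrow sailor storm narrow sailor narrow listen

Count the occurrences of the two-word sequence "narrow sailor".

3

Scanning the 30 overlapping bigram windows for "narrow sailor":
  position 2–3: narrow sailor
  position 25–26: narrow sailor
  position 28–29: narrow sailor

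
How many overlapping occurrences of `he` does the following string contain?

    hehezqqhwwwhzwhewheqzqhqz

4

Sliding a length-2 window over the 25 characters (24 positions):
  position 1–2: he
  position 3–4: he
  position 15–16: he
  position 18–19: he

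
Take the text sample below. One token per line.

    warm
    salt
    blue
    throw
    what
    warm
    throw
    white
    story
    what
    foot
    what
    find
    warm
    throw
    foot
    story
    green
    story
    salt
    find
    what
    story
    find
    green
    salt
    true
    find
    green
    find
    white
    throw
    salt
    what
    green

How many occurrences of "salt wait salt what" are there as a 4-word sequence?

0

Scanning the 32 overlapping 4-gram windows for "salt wait salt what":
  (none found)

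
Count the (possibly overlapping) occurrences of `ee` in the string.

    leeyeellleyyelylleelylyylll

Sliding a length-2 window over the 27 characters (26 positions):
  position 2–3: ee
  position 5–6: ee
  position 18–19: ee

3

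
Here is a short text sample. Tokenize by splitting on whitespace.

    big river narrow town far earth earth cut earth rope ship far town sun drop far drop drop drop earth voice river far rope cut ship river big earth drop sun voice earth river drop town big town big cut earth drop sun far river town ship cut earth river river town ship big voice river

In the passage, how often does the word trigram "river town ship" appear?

Scanning the 54 overlapping trigram windows for "river town ship":
  position 45–47: river town ship
  position 51–53: river town ship

2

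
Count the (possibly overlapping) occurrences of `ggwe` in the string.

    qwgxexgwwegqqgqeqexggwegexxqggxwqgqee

1

Sliding a length-4 window over the 37 characters (34 positions):
  position 20–23: ggwe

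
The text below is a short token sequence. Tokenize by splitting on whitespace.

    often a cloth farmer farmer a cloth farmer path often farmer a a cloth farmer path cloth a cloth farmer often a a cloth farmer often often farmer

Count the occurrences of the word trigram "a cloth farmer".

5

Scanning the 26 overlapping trigram windows for "a cloth farmer":
  position 2–4: a cloth farmer
  position 6–8: a cloth farmer
  position 13–15: a cloth farmer
  position 18–20: a cloth farmer
  position 23–25: a cloth farmer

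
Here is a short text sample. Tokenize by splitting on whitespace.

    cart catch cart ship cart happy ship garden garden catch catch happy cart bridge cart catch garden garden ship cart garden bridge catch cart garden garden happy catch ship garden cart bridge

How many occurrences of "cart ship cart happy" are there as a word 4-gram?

Scanning the 29 overlapping 4-gram windows for "cart ship cart happy":
  position 3–6: cart ship cart happy

1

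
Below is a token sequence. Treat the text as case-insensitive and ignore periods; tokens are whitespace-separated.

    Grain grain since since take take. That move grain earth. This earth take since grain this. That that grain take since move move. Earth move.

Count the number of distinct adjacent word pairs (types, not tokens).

25 tokens → 24 bigram windows in total.
Repeated bigrams (each contributes count−1 duplicates):
  take since: 2
1 duplicate windows → 24 − 1 = 23 distinct.

23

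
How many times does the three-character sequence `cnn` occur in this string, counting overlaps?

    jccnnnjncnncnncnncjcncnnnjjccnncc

Sliding a length-3 window over the 33 characters (31 positions):
  position 3–5: cnn
  position 9–11: cnn
  position 12–14: cnn
  position 15–17: cnn
  position 22–24: cnn
  position 29–31: cnn

6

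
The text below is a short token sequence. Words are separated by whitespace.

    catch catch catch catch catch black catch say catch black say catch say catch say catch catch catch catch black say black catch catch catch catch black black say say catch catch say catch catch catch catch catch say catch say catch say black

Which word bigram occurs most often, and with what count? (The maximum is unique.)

"catch catch", 15 times

Bigram frequencies (highest first):
  catch catch: 15
  say catch: 8
  catch say: 7
  catch black: 4
  black say: 3
  black catch: 2
  … (3 more, each ≤ 2)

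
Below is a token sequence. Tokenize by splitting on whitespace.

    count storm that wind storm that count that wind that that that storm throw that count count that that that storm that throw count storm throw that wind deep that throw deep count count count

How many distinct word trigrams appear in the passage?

35 tokens → 33 trigram windows in total.
Repeated trigrams (each contributes count−1 duplicates):
  storm throw that: 2
  that that storm: 2
  that that that: 2
3 duplicate windows → 33 − 3 = 30 distinct.

30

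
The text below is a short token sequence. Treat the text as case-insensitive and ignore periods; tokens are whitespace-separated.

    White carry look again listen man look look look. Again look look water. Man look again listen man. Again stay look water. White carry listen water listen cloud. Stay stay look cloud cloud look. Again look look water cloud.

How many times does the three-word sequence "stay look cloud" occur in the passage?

Scanning the 37 overlapping trigram windows for "stay look cloud":
  position 30–32: stay look cloud

1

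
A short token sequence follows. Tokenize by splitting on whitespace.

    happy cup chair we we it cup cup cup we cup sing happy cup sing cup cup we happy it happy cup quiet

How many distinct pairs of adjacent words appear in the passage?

16

23 tokens → 22 bigram windows in total.
Repeated bigrams (each contributes count−1 duplicates):
  cup cup: 3
  happy cup: 3
  cup sing: 2
  cup we: 2
6 duplicate windows → 22 − 6 = 16 distinct.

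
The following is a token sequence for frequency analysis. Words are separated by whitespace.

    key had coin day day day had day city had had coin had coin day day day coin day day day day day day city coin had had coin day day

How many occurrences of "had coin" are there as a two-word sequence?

Scanning the 30 overlapping bigram windows for "had coin":
  position 2–3: had coin
  position 11–12: had coin
  position 13–14: had coin
  position 28–29: had coin

4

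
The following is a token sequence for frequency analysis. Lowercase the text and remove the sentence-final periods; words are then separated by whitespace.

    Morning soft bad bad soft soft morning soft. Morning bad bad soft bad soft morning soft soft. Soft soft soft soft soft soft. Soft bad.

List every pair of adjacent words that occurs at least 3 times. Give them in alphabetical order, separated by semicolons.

Bigram counts meeting the condition (at least 3 times):
  bad soft: 3
  morning soft: 3
  soft bad: 3
  soft morning: 3
  soft soft: 9

bad soft; morning soft; soft bad; soft morning; soft soft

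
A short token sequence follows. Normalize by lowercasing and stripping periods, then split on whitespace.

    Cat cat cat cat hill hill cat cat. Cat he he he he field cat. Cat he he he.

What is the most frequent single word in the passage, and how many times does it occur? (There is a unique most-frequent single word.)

Unigram frequencies (highest first):
  cat: 9
  he: 7
  hill: 2
  field: 1

"cat", 9 times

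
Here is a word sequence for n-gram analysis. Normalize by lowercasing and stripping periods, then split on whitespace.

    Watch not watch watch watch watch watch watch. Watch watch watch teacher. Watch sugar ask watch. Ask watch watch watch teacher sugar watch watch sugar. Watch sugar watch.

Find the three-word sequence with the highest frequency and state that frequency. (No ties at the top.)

"watch watch watch", 8 times

Trigram frequencies (highest first):
  watch watch watch: 8
  watch watch teacher: 2
  watch sugar watch: 2
  watch not watch: 1
  not watch watch: 1
  watch teacher watch: 1
  … (11 more, each ≤ 1)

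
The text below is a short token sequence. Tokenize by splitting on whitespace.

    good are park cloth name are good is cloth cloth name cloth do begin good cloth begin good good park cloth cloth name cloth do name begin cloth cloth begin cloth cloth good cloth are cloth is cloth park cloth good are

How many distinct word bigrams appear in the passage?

25

42 tokens → 41 bigram windows in total.
Repeated bigrams (each contributes count−1 duplicates):
  cloth cloth: 4
  cloth name: 3
  park cloth: 3
  begin cloth: 2
  begin good: 2
  cloth begin: 2
  cloth do: 2
  cloth good: 2
  … (4 more repeated)
16 duplicate windows → 41 − 16 = 25 distinct.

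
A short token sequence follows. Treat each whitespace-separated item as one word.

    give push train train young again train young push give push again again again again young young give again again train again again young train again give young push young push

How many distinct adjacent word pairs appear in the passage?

31 tokens → 30 bigram windows in total.
Repeated bigrams (each contributes count−1 duplicates):
  again again: 5
  young push: 3
  again train: 2
  again young: 2
  give push: 2
  train again: 2
  train young: 2
11 duplicate windows → 30 − 11 = 19 distinct.

19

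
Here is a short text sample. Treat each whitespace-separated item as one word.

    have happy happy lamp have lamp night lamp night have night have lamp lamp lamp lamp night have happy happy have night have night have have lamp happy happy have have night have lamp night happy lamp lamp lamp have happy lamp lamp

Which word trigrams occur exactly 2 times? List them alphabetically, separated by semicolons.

Trigram counts meeting the condition (exactly 2 times):
  happy happy have: 2
  happy lamp lamp: 2
  have happy happy: 2
  have lamp night: 2
  lamp night have: 2
  night have lamp: 2
  night have night: 2

happy happy have; happy lamp lamp; have happy happy; have lamp night; lamp night have; night have lamp; night have night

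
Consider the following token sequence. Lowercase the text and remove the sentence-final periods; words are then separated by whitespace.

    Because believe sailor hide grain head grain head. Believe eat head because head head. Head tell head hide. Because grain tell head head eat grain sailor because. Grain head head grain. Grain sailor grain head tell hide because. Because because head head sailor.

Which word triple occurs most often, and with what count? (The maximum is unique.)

Trigram frequencies (highest first):
  because head head: 2
  because believe sailor: 1
  believe sailor hide: 1
  sailor hide grain: 1
  hide grain head: 1
  grain head grain: 1
  … (34 more, each ≤ 1)

"because head head", 2 times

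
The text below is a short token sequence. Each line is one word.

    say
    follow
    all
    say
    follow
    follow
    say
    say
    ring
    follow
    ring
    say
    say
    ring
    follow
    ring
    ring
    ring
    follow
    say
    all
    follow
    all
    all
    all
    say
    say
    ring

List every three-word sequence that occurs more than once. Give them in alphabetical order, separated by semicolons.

Trigram counts meeting the condition (more than once):
  ring follow ring: 2
  say ring follow: 2
  say say ring: 3

ring follow ring; say ring follow; say say ring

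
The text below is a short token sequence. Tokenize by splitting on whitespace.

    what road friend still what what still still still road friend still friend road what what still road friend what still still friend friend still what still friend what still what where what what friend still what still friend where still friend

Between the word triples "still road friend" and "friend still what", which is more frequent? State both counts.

"friend still what" (3 vs 2)

"still road friend": 2 occurrences
"friend still what": 3 occurrences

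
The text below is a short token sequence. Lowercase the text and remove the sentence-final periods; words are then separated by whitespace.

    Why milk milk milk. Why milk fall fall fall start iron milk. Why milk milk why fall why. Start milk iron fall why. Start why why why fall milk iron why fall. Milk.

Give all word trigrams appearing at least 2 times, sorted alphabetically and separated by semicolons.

Trigram counts meeting the condition (at least 2 times):
  fall why start: 2
  milk milk why: 2
  milk why milk: 2
  why fall milk: 2
  why milk milk: 2

fall why start; milk milk why; milk why milk; why fall milk; why milk milk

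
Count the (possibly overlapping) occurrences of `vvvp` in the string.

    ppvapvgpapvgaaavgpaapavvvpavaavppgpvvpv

1

Sliding a length-4 window over the 39 characters (36 positions):
  position 23–26: vvvp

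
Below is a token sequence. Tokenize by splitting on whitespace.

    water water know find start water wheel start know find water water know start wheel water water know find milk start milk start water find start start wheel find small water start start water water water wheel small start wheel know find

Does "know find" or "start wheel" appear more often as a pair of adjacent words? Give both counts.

"know find": 4 occurrences
"start wheel": 3 occurrences

"know find" (4 vs 3)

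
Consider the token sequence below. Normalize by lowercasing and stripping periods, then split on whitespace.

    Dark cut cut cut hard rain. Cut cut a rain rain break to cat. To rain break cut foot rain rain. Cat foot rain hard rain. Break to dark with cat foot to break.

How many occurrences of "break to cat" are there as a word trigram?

1

Scanning the 32 overlapping trigram windows for "break to cat":
  position 12–14: break to cat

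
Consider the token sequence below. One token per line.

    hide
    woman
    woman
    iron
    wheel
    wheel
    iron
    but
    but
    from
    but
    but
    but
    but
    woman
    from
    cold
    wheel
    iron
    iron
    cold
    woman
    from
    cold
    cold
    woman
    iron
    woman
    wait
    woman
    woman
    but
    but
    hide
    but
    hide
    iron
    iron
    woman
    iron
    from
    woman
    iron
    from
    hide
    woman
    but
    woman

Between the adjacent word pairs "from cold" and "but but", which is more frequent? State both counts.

"but but" (5 vs 2)

"from cold": 2 occurrences
"but but": 5 occurrences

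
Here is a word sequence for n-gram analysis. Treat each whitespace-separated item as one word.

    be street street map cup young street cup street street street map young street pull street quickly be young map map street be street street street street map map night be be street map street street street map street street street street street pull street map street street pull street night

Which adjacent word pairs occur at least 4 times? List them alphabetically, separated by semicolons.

Bigram counts meeting the condition (at least 4 times):
  map street: 4
  street map: 6
  street street: 13

map street; street map; street street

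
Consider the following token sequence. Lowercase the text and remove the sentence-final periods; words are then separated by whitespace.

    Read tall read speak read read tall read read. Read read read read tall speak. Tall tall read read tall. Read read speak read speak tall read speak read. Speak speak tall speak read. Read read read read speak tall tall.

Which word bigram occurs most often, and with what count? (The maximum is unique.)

Bigram frequencies (highest first):
  read read: 12
  read speak: 6
  tall read: 5
  read tall: 4
  speak read: 4
  speak tall: 4
  … (3 more, each ≤ 2)

"read read", 12 times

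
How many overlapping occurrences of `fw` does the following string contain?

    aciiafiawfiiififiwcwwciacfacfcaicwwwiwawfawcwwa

0

Sliding a length-2 window over the 47 characters (46 positions):
  (no match at any position)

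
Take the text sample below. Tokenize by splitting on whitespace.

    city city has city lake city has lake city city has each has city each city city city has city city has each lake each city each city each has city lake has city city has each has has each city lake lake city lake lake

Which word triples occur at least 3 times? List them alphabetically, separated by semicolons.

Trigram counts meeting the condition (at least 3 times):
  city city has: 5
  city has each: 3

city city has; city has each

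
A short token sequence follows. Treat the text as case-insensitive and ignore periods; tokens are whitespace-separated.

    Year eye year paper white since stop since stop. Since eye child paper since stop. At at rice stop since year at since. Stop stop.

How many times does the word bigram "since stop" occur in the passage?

Scanning the 24 overlapping bigram windows for "since stop":
  position 6–7: since stop
  position 8–9: since stop
  position 14–15: since stop
  position 23–24: since stop

4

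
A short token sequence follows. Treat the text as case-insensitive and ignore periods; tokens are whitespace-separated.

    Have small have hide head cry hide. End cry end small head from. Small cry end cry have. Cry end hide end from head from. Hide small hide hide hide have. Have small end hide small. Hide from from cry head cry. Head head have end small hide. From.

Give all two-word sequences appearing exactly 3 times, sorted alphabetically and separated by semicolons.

Bigram counts meeting the condition (exactly 3 times):
  cry end: 3
  small hide: 3

cry end; small hide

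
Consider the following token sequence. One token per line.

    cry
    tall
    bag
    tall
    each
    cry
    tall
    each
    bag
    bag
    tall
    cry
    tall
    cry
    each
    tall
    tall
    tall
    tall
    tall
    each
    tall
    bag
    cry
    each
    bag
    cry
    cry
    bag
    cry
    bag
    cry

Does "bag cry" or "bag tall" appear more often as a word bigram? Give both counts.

"bag cry" (4 vs 2)

"bag cry": 4 occurrences
"bag tall": 2 occurrences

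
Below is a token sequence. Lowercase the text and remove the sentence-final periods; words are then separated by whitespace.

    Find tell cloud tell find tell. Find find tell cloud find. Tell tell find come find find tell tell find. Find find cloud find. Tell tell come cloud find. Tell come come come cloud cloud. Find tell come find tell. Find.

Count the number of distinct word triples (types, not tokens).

28

41 tokens → 39 trigram windows in total.
Repeated trigrams (each contributes count−1 duplicates):
  cloud find tell: 4
  find tell tell: 3
  find find tell: 2
  find tell cloud: 2
  find tell come: 2
  find tell find: 2
  tell find find: 2
  tell tell find: 2
11 duplicate windows → 39 − 11 = 28 distinct.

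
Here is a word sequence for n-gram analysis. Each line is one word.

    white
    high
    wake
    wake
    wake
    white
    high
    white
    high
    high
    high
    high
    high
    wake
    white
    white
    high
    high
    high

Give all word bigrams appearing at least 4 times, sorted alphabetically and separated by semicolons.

Bigram counts meeting the condition (at least 4 times):
  high high: 6
  white high: 4

high high; white high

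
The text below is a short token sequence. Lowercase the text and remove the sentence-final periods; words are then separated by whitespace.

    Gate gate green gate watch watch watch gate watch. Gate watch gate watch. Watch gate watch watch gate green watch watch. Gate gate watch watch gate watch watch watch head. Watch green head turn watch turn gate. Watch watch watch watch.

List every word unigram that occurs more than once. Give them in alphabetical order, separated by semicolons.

gate; green; head; turn; watch

Unigram counts meeting the condition (more than once):
  gate: 12
  green: 3
  head: 2
  turn: 2
  watch: 22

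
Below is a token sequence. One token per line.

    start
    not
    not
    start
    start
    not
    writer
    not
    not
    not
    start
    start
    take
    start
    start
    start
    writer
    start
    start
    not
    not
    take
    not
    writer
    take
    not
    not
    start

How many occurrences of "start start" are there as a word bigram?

5

Scanning the 27 overlapping bigram windows for "start start":
  position 4–5: start start
  position 11–12: start start
  position 14–15: start start
  position 15–16: start start
  position 18–19: start start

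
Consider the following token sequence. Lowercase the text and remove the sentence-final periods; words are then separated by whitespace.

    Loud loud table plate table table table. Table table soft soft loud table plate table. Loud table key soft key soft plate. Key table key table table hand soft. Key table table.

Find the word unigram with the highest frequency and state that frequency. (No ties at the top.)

Unigram frequencies (highest first):
  table: 14
  soft: 5
  key: 5
  loud: 4
  plate: 3
  hand: 1

"table", 14 times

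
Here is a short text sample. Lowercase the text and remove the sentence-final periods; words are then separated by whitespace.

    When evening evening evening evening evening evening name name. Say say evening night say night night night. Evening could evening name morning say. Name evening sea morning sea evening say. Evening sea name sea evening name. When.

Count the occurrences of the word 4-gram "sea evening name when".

1

Scanning the 34 overlapping 4-gram windows for "sea evening name when":
  position 34–37: sea evening name when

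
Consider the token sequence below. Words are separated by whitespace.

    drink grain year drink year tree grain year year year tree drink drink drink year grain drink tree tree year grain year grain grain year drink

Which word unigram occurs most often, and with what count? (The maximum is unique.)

"year", 9 times

Unigram frequencies (highest first):
  year: 9
  drink: 7
  grain: 6
  tree: 4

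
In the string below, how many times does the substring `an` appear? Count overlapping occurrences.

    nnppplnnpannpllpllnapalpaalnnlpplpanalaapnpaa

Sliding a length-2 window over the 45 characters (44 positions):
  position 10–11: an
  position 35–36: an

2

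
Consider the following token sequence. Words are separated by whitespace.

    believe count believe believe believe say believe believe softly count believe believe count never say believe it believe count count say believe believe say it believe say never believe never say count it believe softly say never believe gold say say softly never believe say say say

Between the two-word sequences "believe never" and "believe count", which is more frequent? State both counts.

"believe never": 1 occurrence
"believe count": 3 occurrences

"believe count" (3 vs 1)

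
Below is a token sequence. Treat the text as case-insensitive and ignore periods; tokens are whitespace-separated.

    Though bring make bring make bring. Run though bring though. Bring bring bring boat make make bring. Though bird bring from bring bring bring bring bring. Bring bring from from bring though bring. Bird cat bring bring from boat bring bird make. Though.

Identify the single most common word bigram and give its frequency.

"bring bring", 9 times

Bigram frequencies (highest first):
  bring bring: 9
  though bring: 4
  make bring: 3
  bring though: 3
  bring from: 3
  bring make: 2
  … (16 more, each ≤ 2)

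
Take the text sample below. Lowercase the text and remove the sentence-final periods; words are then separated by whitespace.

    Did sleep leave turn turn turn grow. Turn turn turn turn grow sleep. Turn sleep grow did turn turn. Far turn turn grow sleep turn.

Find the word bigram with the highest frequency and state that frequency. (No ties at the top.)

"turn turn", 7 times

Bigram frequencies (highest first):
  turn turn: 7
  turn grow: 3
  grow sleep: 2
  sleep turn: 2
  did sleep: 1
  sleep leave: 1
  … (8 more, each ≤ 1)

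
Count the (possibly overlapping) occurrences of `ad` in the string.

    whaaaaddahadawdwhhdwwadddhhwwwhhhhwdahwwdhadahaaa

4

Sliding a length-2 window over the 49 characters (48 positions):
  position 6–7: ad
  position 11–12: ad
  position 22–23: ad
  position 43–44: ad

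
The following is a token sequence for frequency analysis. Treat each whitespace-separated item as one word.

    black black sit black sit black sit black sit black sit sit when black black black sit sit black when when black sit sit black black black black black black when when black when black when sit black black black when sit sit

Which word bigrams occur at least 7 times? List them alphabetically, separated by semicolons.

Bigram counts meeting the condition (at least 7 times):
  black black: 10
  black sit: 7
  sit black: 7

black black; black sit; sit black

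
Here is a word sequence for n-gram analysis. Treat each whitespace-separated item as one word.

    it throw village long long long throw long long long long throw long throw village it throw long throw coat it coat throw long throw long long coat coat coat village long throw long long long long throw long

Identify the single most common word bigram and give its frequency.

"long long", 9 times

Bigram frequencies (highest first):
  long long: 9
  long throw: 7
  throw long: 7
  it throw: 2
  throw village: 2
  village long: 2
  … (8 more, each ≤ 2)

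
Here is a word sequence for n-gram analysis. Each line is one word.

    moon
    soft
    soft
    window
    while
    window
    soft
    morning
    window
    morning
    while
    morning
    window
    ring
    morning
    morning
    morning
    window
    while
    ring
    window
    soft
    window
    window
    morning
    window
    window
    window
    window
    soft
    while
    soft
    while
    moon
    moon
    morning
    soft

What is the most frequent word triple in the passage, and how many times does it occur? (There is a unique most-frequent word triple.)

"window window window", 2 times

Trigram frequencies (highest first):
  window window window: 2
  moon soft soft: 1
  soft soft window: 1
  soft window while: 1
  window while window: 1
  while window soft: 1
  … (28 more, each ≤ 1)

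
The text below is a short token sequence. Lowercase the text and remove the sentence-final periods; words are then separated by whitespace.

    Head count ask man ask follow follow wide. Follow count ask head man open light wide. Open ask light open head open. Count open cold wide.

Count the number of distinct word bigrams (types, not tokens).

26 tokens → 25 bigram windows in total.
Repeated bigrams (each contributes count−1 duplicates):
  count ask: 2
1 duplicate windows → 25 − 1 = 24 distinct.

24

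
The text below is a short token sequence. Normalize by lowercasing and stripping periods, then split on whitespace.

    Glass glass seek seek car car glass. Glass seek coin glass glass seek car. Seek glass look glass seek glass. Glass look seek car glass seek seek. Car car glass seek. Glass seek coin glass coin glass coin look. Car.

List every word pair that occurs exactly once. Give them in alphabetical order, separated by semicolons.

car seek; coin look; look car; look glass; look seek

Bigram counts meeting the condition (exactly once):
  car seek: 1
  coin look: 1
  look car: 1
  look glass: 1
  look seek: 1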